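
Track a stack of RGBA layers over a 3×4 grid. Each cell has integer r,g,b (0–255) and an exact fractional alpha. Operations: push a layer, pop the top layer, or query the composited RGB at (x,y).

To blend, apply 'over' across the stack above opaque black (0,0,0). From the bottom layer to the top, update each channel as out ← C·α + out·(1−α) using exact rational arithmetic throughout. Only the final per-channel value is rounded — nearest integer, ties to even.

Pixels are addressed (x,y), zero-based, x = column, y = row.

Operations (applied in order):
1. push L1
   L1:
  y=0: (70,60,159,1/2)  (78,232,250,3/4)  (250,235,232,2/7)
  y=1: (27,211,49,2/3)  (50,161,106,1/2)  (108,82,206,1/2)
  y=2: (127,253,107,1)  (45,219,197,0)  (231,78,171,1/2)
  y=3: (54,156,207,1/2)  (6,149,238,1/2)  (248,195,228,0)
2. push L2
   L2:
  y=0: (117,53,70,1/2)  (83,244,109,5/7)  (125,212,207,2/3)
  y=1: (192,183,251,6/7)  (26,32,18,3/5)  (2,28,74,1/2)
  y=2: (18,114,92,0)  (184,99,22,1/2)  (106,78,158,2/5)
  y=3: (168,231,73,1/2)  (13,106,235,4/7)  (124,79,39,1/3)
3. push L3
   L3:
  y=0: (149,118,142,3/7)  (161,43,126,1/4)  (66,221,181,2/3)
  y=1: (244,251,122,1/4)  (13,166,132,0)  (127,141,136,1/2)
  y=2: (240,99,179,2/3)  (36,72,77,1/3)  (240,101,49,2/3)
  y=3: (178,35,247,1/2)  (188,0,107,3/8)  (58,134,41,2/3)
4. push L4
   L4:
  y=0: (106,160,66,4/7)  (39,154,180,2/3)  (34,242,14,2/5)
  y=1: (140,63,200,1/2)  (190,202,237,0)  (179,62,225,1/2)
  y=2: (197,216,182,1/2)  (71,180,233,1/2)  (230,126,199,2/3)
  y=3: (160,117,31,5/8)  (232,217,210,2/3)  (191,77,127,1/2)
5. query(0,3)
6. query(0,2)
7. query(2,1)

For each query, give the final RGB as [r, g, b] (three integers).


at x=0,y=3 over L1,L2,L3,L4:
+L1 (α=1/2) → [27, 78, 207/2]
+L2 (α=1/2) → [195/2, 309/2, 353/4]
+L3 (α=1/2) → [551/4, 379/4, 1341/8]
+L4 (α=5/8) → [4853/32, 3477/32, 5263/64]
rounded: [152, 109, 82]

at x=0,y=2 over L1,L2,L3,L4:
+L1 (α=1) → [127, 253, 107]
+L2 (α=0) → [127, 253, 107]
+L3 (α=2/3) → [607/3, 451/3, 155]
+L4 (α=1/2) → [599/3, 1099/6, 337/2]
= [200, 183, 168]

query (2,1) [L1,L2,L3,L4] — begin 0,0,0
after L1 α=1/2: [54, 41, 103]
after L2 α=1/2: [28, 69/2, 177/2]
after L3 α=1/2: [155/2, 351/4, 449/4]
after L4 α=1/2: [513/4, 599/8, 1349/8]
= [128, 75, 169]


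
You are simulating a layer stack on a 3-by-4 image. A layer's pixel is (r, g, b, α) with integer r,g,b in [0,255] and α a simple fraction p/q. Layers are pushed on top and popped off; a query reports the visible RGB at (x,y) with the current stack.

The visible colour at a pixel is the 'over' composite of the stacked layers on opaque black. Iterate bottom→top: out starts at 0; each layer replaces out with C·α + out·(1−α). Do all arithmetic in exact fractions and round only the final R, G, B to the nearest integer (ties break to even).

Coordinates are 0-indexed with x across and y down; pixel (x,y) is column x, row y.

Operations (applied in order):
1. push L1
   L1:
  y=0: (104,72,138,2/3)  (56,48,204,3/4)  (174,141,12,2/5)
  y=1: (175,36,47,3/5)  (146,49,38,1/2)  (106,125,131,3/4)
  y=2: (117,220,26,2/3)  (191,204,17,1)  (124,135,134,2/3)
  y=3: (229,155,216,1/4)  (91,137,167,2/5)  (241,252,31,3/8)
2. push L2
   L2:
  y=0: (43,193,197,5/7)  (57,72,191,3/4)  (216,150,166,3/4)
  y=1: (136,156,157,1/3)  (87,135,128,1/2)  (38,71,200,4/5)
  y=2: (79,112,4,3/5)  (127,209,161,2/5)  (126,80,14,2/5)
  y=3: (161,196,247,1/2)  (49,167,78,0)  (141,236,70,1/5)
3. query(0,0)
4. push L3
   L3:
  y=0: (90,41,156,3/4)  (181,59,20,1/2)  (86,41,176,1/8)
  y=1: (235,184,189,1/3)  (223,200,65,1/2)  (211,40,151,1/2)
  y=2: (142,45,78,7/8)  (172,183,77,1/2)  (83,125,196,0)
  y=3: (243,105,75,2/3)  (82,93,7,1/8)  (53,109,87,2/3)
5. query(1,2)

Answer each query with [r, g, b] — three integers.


at x=0,y=0 over L1,L2:
+L1 (α=2/3) → [208/3, 48, 92]
+L2 (α=5/7) → [1061/21, 1061/7, 167]
rounded: [51, 152, 167]

at x=1,y=2 over L1,L2,L3:
L1 α=1: [191, 204, 17]
L2 α=2/5: [827/5, 206, 373/5]
L3 α=1/2: [1687/10, 389/2, 379/5]
= [169, 194, 76]


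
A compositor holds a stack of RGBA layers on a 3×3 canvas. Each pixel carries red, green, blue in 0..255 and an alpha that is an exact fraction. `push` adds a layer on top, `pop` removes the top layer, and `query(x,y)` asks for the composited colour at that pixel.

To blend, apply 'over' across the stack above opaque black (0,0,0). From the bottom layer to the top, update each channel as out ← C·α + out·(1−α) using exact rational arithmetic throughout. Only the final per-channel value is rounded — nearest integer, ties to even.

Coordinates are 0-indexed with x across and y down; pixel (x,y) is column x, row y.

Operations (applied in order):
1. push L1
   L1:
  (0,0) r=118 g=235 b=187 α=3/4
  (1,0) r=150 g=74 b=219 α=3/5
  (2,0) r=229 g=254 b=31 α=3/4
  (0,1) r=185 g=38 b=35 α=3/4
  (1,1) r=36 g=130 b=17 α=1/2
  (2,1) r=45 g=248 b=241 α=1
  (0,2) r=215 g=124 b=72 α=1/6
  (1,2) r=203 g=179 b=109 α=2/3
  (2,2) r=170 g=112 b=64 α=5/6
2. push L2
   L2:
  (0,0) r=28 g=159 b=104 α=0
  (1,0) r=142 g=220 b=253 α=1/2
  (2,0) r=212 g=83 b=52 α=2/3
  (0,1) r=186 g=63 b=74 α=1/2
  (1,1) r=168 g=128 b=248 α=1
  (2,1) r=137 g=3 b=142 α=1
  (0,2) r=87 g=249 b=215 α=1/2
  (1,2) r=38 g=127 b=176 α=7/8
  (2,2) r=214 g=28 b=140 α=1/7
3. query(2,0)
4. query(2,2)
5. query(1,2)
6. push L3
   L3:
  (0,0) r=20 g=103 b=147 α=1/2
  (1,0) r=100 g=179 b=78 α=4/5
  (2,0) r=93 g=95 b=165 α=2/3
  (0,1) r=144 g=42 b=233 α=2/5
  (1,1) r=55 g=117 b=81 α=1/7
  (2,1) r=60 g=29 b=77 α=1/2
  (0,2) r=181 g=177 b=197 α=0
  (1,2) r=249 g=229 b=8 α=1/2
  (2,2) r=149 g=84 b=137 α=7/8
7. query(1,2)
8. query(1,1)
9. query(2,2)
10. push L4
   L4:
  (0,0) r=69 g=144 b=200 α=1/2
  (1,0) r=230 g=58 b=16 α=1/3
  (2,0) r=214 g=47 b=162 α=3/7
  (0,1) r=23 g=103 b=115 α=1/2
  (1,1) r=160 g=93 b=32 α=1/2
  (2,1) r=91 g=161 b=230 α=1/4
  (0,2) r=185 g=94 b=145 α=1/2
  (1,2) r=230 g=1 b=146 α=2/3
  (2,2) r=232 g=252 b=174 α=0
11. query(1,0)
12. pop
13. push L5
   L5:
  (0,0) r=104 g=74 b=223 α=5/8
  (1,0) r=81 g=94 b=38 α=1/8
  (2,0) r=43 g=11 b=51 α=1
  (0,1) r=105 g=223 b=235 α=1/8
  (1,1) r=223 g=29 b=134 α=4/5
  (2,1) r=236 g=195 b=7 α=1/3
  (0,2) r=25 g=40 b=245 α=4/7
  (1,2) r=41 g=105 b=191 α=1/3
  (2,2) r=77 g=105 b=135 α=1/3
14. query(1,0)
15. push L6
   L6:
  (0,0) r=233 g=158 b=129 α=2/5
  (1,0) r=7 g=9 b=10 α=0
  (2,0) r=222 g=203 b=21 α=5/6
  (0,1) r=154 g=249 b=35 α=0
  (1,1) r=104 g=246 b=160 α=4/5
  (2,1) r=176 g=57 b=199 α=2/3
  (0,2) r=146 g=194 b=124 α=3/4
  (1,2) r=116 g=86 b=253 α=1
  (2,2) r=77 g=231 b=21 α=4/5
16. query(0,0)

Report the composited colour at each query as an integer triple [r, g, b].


at x=2,y=0 over L1,L2:
after L1 α=3/4: [687/4, 381/2, 93/4]
after L2 α=2/3: [2383/12, 713/6, 509/12]
= [199, 119, 42]

query (2,2) [L1,L2] — begin 0,0,0
after L1 α=5/6: [425/3, 280/3, 160/3]
after L2 α=1/7: [152, 84, 460/7]
rounded: [152, 84, 66]

(1,2) stack=L1,L2; from [0,0,0]:
+L1 (α=2/3) → [406/3, 358/3, 218/3]
+L2 (α=7/8) → [301/6, 3025/24, 1957/12]
→ [50, 126, 163]

query (1,2) [L1,L2,L3] — begin 0,0,0
+L1 (α=2/3) → [406/3, 358/3, 218/3]
+L2 (α=7/8) → [301/6, 3025/24, 1957/12]
+L3 (α=1/2) → [1795/12, 8521/48, 2053/24]
rounded: [150, 178, 86]

(1,1) stack=L1,L2,L3; from [0,0,0]:
L1 α=1/2: [18, 65, 17/2]
L2 α=1: [168, 128, 248]
L3 α=1/7: [1063/7, 885/7, 1569/7]
rounded: [152, 126, 224]

query (2,2) [L1,L2,L3] — begin 0,0,0
L1 α=5/6: [425/3, 280/3, 160/3]
L2 α=1/7: [152, 84, 460/7]
L3 α=7/8: [1195/8, 84, 7173/56]
= [149, 84, 128]

(1,0) stack=L1,L2,L3,L4; from [0,0,0]:
+L1 (α=3/5) → [90, 222/5, 657/5]
+L2 (α=1/2) → [116, 661/5, 961/5]
+L3 (α=4/5) → [516/5, 4241/25, 2521/25]
+L4 (α=1/3) → [2182/15, 9932/75, 1814/25]
rounded: [145, 132, 73]

(1,0) stack=L1,L2,L3,L5; from [0,0,0]:
+L1 (α=3/5) → [90, 222/5, 657/5]
+L2 (α=1/2) → [116, 661/5, 961/5]
+L3 (α=4/5) → [516/5, 4241/25, 2521/25]
+L5 (α=1/8) → [4017/40, 32037/200, 18597/200]
= [100, 160, 93]

(0,0) stack=L1,L2,L3,L5,L6; from [0,0,0]:
after L1 α=3/4: [177/2, 705/4, 561/4]
after L2 α=0: [177/2, 705/4, 561/4]
after L3 α=1/2: [217/4, 1117/8, 1149/8]
after L5 α=5/8: [2731/32, 6311/64, 12367/64]
after L6 α=2/5: [4621/32, 39157/320, 53613/320]
= [144, 122, 168]


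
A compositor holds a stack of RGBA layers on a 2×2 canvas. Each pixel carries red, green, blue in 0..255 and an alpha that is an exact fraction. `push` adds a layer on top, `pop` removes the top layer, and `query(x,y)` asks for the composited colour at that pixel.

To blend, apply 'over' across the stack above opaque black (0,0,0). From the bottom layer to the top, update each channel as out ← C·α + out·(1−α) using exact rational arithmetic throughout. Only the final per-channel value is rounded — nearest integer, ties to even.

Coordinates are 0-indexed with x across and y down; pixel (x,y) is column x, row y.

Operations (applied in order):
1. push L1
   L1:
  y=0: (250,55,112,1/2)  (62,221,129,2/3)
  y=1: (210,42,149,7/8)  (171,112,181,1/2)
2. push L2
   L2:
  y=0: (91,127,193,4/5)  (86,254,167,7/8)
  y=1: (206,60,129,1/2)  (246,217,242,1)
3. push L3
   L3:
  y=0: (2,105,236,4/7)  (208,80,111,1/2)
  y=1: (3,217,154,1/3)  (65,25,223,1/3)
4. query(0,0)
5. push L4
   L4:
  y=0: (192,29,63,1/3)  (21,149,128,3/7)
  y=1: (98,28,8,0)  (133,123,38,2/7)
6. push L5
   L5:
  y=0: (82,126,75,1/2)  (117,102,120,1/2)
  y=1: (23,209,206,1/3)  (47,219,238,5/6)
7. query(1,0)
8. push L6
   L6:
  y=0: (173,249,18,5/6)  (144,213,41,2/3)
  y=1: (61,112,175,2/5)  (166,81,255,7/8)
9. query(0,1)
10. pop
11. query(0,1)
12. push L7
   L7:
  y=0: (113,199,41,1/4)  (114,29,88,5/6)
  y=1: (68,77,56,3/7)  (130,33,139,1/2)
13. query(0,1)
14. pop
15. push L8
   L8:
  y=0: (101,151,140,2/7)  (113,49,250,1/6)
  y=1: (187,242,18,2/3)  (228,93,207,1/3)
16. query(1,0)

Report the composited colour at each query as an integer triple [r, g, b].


(0,0) stack=L1,L2,L3; from [0,0,0]:
L1 α=1/2: [125, 55/2, 56]
L2 α=4/5: [489/5, 1071/10, 828/5]
L3 α=4/7: [1507/35, 1059/10, 7204/35]
→ [43, 106, 206]

query (1,0) [L1,L2,L3,L4,L5] — begin 0,0,0
after L1 α=2/3: [124/3, 442/3, 86]
after L2 α=7/8: [965/12, 722/3, 1255/8]
after L3 α=1/2: [3461/24, 481/3, 2143/16]
after L4 α=3/7: [3839/42, 3265/21, 3679/28]
after L5 α=1/2: [8753/84, 5407/42, 7039/56]
→ [104, 129, 126]

at x=0,y=1 over L1,L2,L3,L4,L5,L6:
L1 α=7/8: [735/4, 147/4, 1043/8]
L2 α=1/2: [1559/8, 387/8, 2075/16]
L3 α=1/3: [1571/12, 1255/12, 3307/24]
L4 α=0: [1571/12, 1255/12, 3307/24]
L5 α=1/3: [1709/18, 2509/18, 5779/36]
L6 α=2/5: [2441/30, 3853/30, 9979/60]
rounded: [81, 128, 166]

query (0,1) [L1,L2,L3,L4,L5] — begin 0,0,0
after L1 α=7/8: [735/4, 147/4, 1043/8]
after L2 α=1/2: [1559/8, 387/8, 2075/16]
after L3 α=1/3: [1571/12, 1255/12, 3307/24]
after L4 α=0: [1571/12, 1255/12, 3307/24]
after L5 α=1/3: [1709/18, 2509/18, 5779/36]
= [95, 139, 161]

at x=0,y=1 over L1,L2,L3,L4,L5,L7:
after L1 α=7/8: [735/4, 147/4, 1043/8]
after L2 α=1/2: [1559/8, 387/8, 2075/16]
after L3 α=1/3: [1571/12, 1255/12, 3307/24]
after L4 α=0: [1571/12, 1255/12, 3307/24]
after L5 α=1/3: [1709/18, 2509/18, 5779/36]
after L7 α=3/7: [5254/63, 7097/63, 7291/63]
→ [83, 113, 116]

query (1,0) [L1,L2,L3,L4,L5,L8] — begin 0,0,0
after L1 α=2/3: [124/3, 442/3, 86]
after L2 α=7/8: [965/12, 722/3, 1255/8]
after L3 α=1/2: [3461/24, 481/3, 2143/16]
after L4 α=3/7: [3839/42, 3265/21, 3679/28]
after L5 α=1/2: [8753/84, 5407/42, 7039/56]
after L8 α=1/6: [53257/504, 29093/252, 49195/336]
→ [106, 115, 146]


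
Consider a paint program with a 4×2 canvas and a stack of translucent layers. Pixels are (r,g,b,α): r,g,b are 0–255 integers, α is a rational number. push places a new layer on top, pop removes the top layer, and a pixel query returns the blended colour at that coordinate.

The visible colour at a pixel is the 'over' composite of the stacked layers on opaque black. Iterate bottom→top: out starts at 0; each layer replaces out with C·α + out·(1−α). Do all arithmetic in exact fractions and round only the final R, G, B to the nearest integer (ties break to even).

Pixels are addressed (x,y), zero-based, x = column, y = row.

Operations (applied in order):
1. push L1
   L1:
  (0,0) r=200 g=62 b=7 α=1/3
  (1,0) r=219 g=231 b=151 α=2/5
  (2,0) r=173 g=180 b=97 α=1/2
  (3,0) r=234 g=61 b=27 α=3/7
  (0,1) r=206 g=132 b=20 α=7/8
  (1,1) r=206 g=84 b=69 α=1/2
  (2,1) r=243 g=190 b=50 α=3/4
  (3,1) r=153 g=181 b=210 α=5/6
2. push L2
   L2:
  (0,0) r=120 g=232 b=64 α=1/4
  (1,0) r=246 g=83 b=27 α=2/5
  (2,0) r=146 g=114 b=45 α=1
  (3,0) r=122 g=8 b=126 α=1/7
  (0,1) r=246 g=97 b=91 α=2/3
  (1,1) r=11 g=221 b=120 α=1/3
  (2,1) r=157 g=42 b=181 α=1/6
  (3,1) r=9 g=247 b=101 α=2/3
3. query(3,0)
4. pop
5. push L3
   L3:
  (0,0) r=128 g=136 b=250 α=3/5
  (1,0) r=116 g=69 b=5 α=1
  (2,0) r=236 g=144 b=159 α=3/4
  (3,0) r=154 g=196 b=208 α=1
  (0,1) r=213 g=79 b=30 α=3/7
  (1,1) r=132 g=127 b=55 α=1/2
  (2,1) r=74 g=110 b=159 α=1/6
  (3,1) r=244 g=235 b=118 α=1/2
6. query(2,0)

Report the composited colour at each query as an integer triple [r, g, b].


at x=3,y=0 over L1,L2:
after L1 α=3/7: [702/7, 183/7, 81/7]
after L2 α=1/7: [5066/49, 1154/49, 1368/49]
rounded: [103, 24, 28]

query (2,0) [L1,L3] — begin 0,0,0
+L1 (α=1/2) → [173/2, 90, 97/2]
+L3 (α=3/4) → [1589/8, 261/2, 1051/8]
→ [199, 130, 131]


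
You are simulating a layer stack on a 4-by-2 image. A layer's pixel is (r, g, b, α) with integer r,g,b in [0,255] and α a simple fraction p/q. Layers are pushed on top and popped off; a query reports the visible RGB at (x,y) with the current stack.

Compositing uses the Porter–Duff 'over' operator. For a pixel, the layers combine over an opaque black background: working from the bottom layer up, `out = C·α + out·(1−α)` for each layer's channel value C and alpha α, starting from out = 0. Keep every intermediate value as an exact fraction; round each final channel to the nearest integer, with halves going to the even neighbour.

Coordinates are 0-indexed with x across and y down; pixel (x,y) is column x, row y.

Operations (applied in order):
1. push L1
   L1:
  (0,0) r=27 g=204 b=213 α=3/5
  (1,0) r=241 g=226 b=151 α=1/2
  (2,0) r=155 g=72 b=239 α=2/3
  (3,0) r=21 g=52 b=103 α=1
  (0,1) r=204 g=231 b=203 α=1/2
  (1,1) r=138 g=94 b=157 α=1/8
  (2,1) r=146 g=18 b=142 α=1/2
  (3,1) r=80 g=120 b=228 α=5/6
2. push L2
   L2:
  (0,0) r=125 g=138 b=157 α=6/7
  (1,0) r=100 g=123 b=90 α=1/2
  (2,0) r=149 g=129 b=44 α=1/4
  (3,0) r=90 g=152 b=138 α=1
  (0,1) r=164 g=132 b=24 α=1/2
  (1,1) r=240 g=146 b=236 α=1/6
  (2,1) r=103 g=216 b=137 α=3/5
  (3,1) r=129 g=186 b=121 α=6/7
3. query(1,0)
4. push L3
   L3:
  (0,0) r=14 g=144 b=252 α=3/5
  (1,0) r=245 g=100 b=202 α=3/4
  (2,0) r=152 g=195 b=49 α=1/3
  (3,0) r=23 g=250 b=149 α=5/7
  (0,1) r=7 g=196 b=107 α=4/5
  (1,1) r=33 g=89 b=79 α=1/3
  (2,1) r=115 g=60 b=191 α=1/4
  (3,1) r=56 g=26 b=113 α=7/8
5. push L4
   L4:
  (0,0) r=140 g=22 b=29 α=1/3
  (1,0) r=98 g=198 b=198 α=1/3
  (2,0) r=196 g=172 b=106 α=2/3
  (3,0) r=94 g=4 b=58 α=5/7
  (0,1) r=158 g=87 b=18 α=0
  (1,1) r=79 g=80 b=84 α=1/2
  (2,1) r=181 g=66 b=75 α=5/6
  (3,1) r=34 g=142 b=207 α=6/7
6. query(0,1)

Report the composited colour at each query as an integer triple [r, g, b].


at x=1,y=0 over L1,L2:
L1 α=1/2: [241/2, 113, 151/2]
L2 α=1/2: [441/4, 118, 331/4]
rounded: [110, 118, 83]

(0,1) stack=L1,L2,L3,L4; from [0,0,0]:
after L1 α=1/2: [102, 231/2, 203/2]
after L2 α=1/2: [133, 495/4, 251/4]
after L3 α=4/5: [161/5, 3631/20, 1963/20]
after L4 α=0: [161/5, 3631/20, 1963/20]
= [32, 182, 98]


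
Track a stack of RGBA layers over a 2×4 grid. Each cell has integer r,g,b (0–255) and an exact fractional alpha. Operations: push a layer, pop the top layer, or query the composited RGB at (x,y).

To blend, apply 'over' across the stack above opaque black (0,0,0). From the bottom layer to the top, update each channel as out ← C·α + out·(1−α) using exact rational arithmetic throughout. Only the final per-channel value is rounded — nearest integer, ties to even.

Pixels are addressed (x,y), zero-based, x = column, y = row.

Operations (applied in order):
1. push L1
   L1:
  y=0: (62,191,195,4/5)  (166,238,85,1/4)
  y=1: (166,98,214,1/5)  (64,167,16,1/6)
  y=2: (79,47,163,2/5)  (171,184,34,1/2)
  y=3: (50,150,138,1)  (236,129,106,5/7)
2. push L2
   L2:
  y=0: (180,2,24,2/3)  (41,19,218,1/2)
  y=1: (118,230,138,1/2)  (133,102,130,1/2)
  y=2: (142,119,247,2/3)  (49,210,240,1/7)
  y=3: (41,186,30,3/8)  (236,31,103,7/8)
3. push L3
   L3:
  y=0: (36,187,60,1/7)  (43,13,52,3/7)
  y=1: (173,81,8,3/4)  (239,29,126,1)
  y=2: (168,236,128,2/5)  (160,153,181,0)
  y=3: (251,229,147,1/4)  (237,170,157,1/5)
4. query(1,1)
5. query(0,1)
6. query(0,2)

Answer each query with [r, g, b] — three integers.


at x=1,y=1 over L1,L2,L3:
+L1 (α=1/6) → [32/3, 167/6, 8/3]
+L2 (α=1/2) → [431/6, 779/12, 199/3]
+L3 (α=1) → [239, 29, 126]
rounded: [239, 29, 126]

query (0,1) [L1,L2,L3] — begin 0,0,0
L1 α=1/5: [166/5, 98/5, 214/5]
L2 α=1/2: [378/5, 624/5, 452/5]
L3 α=3/4: [2973/20, 1839/20, 143/5]
→ [149, 92, 29]

(0,2) stack=L1,L2,L3; from [0,0,0]:
after L1 α=2/5: [158/5, 94/5, 326/5]
after L2 α=2/3: [526/5, 428/5, 932/5]
after L3 α=2/5: [3258/25, 3644/25, 4076/25]
rounded: [130, 146, 163]


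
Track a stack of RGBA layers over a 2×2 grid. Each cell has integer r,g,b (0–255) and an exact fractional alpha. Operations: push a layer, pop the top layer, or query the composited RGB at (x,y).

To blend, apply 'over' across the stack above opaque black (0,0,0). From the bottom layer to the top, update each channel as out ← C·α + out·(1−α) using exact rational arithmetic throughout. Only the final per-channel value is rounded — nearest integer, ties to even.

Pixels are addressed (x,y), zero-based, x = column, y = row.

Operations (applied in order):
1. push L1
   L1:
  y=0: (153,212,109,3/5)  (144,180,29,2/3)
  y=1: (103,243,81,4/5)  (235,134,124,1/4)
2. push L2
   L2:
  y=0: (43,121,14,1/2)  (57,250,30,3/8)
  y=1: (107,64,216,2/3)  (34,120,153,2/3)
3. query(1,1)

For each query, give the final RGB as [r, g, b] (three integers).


at x=1,y=1 over L1,L2:
+L1 (α=1/4) → [235/4, 67/2, 31]
+L2 (α=2/3) → [169/4, 547/6, 337/3]
= [42, 91, 112]


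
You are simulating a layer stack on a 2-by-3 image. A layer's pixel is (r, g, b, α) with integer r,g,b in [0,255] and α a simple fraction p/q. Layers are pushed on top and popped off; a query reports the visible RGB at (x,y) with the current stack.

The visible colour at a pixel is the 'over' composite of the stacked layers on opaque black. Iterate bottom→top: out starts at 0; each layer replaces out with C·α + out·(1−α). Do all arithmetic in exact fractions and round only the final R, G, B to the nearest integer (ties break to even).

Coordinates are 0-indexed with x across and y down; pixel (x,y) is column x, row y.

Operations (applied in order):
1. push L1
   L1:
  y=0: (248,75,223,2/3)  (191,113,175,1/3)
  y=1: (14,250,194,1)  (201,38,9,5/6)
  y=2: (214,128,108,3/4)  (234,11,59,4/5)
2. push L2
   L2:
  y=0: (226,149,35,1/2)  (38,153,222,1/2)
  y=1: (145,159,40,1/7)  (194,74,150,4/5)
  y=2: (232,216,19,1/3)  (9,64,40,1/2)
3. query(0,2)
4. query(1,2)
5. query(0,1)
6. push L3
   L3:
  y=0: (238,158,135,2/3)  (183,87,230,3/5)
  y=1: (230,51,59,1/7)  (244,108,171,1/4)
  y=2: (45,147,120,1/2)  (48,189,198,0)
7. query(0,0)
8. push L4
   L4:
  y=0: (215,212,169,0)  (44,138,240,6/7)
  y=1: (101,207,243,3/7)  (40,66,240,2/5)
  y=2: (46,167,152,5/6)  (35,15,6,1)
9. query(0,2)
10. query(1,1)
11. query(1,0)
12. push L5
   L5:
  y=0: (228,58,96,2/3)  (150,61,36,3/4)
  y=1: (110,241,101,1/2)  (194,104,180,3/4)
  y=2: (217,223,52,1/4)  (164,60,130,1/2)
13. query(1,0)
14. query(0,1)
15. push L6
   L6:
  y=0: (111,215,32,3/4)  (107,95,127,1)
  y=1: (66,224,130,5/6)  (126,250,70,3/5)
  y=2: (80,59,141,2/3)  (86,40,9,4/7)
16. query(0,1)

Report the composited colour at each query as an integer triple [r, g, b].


query (0,2) [L1,L2] — begin 0,0,0
L1 α=3/4: [321/2, 96, 81]
L2 α=1/3: [553/3, 136, 181/3]
→ [184, 136, 60]

query (1,2) [L1,L2] — begin 0,0,0
after L1 α=4/5: [936/5, 44/5, 236/5]
after L2 α=1/2: [981/10, 182/5, 218/5]
rounded: [98, 36, 44]

at x=0,y=1 over L1,L2:
after L1 α=1: [14, 250, 194]
after L2 α=1/7: [229/7, 237, 172]
→ [33, 237, 172]

(0,0) stack=L1,L2,L3; from [0,0,0]:
L1 α=2/3: [496/3, 50, 446/3]
L2 α=1/2: [587/3, 199/2, 551/6]
L3 α=2/3: [2015/9, 277/2, 2171/18]
= [224, 138, 121]

query (0,2) [L1,L2,L3,L4] — begin 0,0,0
L1 α=3/4: [321/2, 96, 81]
L2 α=1/3: [553/3, 136, 181/3]
L3 α=1/2: [344/3, 283/2, 541/6]
L4 α=5/6: [517/9, 651/4, 5101/36]
rounded: [57, 163, 142]

(1,1) stack=L1,L2,L3,L4; from [0,0,0]:
L1 α=5/6: [335/2, 95/3, 15/2]
L2 α=4/5: [1887/10, 983/15, 243/2]
L3 α=1/4: [8101/40, 1523/20, 1071/8]
L4 α=2/5: [27503/200, 7209/100, 7053/40]
= [138, 72, 176]

at x=1,y=0 over L1,L2,L3,L4:
after L1 α=1/3: [191/3, 113/3, 175/3]
after L2 α=1/2: [305/6, 286/3, 841/6]
after L3 α=3/5: [1952/15, 271/3, 2911/15]
after L4 α=6/7: [5912/105, 2755/21, 24511/105]
rounded: [56, 131, 233]

(1,0) stack=L1,L2,L3,L4,L5; from [0,0,0]:
L1 α=1/3: [191/3, 113/3, 175/3]
L2 α=1/2: [305/6, 286/3, 841/6]
L3 α=3/5: [1952/15, 271/3, 2911/15]
L4 α=6/7: [5912/105, 2755/21, 24511/105]
L5 α=3/4: [26581/210, 3299/42, 35851/420]
rounded: [127, 79, 85]

at x=0,y=1 over L1,L2,L3,L4,L5:
after L1 α=1: [14, 250, 194]
after L2 α=1/7: [229/7, 237, 172]
after L3 α=1/7: [2984/49, 1473/7, 1091/7]
after L4 α=3/7: [26783/343, 10239/49, 9467/49]
after L5 α=1/2: [64513/686, 11024/49, 7208/49]
→ [94, 225, 147]

at x=0,y=1 over L1,L2,L3,L4,L5,L6:
after L1 α=1: [14, 250, 194]
after L2 α=1/7: [229/7, 237, 172]
after L3 α=1/7: [2984/49, 1473/7, 1091/7]
after L4 α=3/7: [26783/343, 10239/49, 9467/49]
after L5 α=1/2: [64513/686, 11024/49, 7208/49]
after L6 α=5/6: [290893/4116, 10984/49, 19529/147]
rounded: [71, 224, 133]


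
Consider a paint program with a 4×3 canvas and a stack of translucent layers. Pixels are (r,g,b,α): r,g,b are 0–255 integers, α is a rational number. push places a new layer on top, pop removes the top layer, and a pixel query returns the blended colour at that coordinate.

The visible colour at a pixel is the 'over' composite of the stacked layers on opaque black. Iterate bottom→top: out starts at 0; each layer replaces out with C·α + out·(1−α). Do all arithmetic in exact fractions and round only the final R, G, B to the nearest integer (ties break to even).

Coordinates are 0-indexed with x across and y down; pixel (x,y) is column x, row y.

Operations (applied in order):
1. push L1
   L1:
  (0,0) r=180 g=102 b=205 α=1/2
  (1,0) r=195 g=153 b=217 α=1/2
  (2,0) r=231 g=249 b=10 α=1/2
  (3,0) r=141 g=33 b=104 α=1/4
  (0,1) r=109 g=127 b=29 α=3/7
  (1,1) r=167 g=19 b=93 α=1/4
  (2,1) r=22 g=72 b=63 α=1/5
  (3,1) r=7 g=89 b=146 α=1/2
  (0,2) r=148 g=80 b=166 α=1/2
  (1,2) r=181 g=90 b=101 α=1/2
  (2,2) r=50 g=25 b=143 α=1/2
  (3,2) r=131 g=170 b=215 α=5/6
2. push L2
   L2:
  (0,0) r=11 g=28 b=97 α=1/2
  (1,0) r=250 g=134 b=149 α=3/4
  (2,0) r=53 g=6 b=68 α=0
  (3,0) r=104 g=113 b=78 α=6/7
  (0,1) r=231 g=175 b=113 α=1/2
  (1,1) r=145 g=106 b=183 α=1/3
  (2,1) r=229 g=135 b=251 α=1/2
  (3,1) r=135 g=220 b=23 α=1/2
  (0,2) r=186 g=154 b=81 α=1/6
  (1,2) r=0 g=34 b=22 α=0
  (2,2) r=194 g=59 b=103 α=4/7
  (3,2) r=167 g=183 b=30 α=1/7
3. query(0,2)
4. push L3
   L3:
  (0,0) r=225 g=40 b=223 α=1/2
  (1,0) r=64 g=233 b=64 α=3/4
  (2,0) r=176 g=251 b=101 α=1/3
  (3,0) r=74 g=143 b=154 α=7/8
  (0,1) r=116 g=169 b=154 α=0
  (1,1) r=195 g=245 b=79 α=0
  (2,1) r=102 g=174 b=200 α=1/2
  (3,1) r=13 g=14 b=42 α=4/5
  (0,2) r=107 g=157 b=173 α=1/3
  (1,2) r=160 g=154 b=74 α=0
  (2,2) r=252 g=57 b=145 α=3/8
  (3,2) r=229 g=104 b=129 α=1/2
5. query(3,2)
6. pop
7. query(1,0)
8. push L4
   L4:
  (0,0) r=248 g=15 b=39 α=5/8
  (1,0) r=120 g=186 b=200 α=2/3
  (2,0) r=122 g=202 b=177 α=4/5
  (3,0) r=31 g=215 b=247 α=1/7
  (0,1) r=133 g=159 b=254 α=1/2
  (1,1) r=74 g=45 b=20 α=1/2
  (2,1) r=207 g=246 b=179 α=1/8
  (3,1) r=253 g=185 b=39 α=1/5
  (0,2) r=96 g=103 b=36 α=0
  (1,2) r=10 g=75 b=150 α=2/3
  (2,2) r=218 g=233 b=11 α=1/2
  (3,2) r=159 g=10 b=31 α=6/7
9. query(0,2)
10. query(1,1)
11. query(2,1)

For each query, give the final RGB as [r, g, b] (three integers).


at x=0,y=2 over L1,L2:
after L1 α=1/2: [74, 40, 83]
after L2 α=1/6: [278/3, 59, 248/3]
→ [93, 59, 83]

at x=3,y=2 over L1,L2,L3:
after L1 α=5/6: [655/6, 425/3, 1075/6]
after L2 α=1/7: [822/7, 1033/7, 1105/7]
after L3 α=1/2: [2425/14, 1761/14, 1004/7]
→ [173, 126, 143]

query (1,0) [L1,L2] — begin 0,0,0
L1 α=1/2: [195/2, 153/2, 217/2]
L2 α=3/4: [1695/8, 957/8, 1111/8]
→ [212, 120, 139]

(0,2) stack=L1,L2,L4; from [0,0,0]:
after L1 α=1/2: [74, 40, 83]
after L2 α=1/6: [278/3, 59, 248/3]
after L4 α=0: [278/3, 59, 248/3]
→ [93, 59, 83]

query (1,1) [L1,L2,L4] — begin 0,0,0
+L1 (α=1/4) → [167/4, 19/4, 93/4]
+L2 (α=1/3) → [457/6, 77/2, 153/2]
+L4 (α=1/2) → [901/12, 167/4, 193/4]
rounded: [75, 42, 48]

(2,1) stack=L1,L2,L4; from [0,0,0]:
L1 α=1/5: [22/5, 72/5, 63/5]
L2 α=1/2: [1167/10, 747/10, 659/5]
L4 α=1/8: [10239/80, 7689/80, 1377/10]
→ [128, 96, 138]


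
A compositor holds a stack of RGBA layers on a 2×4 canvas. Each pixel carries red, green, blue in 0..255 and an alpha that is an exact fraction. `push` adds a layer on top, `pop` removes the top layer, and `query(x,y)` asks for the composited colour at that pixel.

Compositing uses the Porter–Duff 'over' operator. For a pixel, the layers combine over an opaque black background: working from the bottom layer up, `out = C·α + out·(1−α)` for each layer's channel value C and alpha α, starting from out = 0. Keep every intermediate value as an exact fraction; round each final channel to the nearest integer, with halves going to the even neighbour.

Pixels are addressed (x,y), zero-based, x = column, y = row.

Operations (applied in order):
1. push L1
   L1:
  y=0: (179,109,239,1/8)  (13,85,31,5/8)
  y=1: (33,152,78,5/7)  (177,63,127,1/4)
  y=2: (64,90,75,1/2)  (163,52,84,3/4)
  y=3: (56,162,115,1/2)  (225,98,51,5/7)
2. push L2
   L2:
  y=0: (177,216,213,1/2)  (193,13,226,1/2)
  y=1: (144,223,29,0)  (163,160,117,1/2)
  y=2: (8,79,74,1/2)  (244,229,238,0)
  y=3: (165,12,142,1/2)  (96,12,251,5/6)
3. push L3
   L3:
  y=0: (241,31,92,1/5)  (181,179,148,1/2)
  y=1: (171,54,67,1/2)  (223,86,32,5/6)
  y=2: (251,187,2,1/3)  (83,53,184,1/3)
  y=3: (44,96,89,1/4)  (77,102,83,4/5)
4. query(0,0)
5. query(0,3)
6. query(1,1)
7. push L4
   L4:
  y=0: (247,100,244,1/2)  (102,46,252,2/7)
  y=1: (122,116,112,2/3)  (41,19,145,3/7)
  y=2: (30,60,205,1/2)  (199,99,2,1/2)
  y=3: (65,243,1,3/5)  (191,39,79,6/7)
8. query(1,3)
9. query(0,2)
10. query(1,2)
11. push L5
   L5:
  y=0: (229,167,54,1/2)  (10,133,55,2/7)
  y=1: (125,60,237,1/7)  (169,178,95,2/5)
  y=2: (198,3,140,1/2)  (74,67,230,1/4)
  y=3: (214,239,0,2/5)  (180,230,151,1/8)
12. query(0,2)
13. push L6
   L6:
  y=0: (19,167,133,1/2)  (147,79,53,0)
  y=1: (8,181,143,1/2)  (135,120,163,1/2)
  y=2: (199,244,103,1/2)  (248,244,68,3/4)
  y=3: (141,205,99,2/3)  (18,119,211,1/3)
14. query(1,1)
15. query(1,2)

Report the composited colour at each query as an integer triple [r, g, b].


at x=0,y=0 over L1,L2,L3:
after L1 α=1/8: [179/8, 109/8, 239/8]
after L2 α=1/2: [1595/16, 1837/16, 1943/16]
after L3 α=1/5: [2559/20, 1961/20, 2311/20]
rounded: [128, 98, 116]

query (0,3) [L1,L2,L3] — begin 0,0,0
+L1 (α=1/2) → [28, 81, 115/2]
+L2 (α=1/2) → [193/2, 93/2, 399/4]
+L3 (α=1/4) → [667/8, 471/8, 1553/16]
→ [83, 59, 97]

(1,1) stack=L1,L2,L3; from [0,0,0]:
+L1 (α=1/4) → [177/4, 63/4, 127/4]
+L2 (α=1/2) → [829/8, 703/8, 595/8]
+L3 (α=5/6) → [9749/48, 1381/16, 625/16]
→ [203, 86, 39]

at x=1,y=3 over L1,L2,L3,L4:
+L1 (α=5/7) → [1125/7, 70, 255/7]
+L2 (α=5/6) → [1495/14, 65/3, 4520/21]
+L3 (α=4/5) → [5807/70, 1289/15, 11492/105]
+L4 (α=6/7) → [86027/490, 4799/105, 61262/735]
rounded: [176, 46, 83]

(0,2) stack=L1,L2,L3,L4; from [0,0,0]:
after L1 α=1/2: [32, 45, 75/2]
after L2 α=1/2: [20, 62, 223/4]
after L3 α=1/3: [97, 311/3, 227/6]
after L4 α=1/2: [127/2, 491/6, 1457/12]
rounded: [64, 82, 121]

(1,2) stack=L1,L2,L3,L4; from [0,0,0]:
L1 α=3/4: [489/4, 39, 63]
L2 α=0: [489/4, 39, 63]
L3 α=1/3: [655/6, 131/3, 310/3]
L4 α=1/2: [1849/12, 214/3, 158/3]
= [154, 71, 53]

query (0,2) [L1,L2,L3,L4,L5] — begin 0,0,0
after L1 α=1/2: [32, 45, 75/2]
after L2 α=1/2: [20, 62, 223/4]
after L3 α=1/3: [97, 311/3, 227/6]
after L4 α=1/2: [127/2, 491/6, 1457/12]
after L5 α=1/2: [523/4, 509/12, 3137/24]
= [131, 42, 131]

at x=1,y=1 over L1,L2,L3,L4,L5,L6:
after L1 α=1/4: [177/4, 63/4, 127/4]
after L2 α=1/2: [829/8, 703/8, 595/8]
after L3 α=5/6: [9749/48, 1381/16, 625/16]
after L4 α=3/7: [11225/84, 1609/28, 2365/28]
after L5 α=2/5: [20689/140, 2959/28, 2483/28]
after L6 α=1/2: [39589/280, 6319/56, 7047/56]
= [141, 113, 126]

at x=1,y=2 over L1,L2,L3,L4,L5,L6:
+L1 (α=3/4) → [489/4, 39, 63]
+L2 (α=0) → [489/4, 39, 63]
+L3 (α=1/3) → [655/6, 131/3, 310/3]
+L4 (α=1/2) → [1849/12, 214/3, 158/3]
+L5 (α=1/4) → [2145/16, 281/4, 97]
+L6 (α=3/4) → [14049/64, 3209/16, 301/4]
→ [220, 201, 75]


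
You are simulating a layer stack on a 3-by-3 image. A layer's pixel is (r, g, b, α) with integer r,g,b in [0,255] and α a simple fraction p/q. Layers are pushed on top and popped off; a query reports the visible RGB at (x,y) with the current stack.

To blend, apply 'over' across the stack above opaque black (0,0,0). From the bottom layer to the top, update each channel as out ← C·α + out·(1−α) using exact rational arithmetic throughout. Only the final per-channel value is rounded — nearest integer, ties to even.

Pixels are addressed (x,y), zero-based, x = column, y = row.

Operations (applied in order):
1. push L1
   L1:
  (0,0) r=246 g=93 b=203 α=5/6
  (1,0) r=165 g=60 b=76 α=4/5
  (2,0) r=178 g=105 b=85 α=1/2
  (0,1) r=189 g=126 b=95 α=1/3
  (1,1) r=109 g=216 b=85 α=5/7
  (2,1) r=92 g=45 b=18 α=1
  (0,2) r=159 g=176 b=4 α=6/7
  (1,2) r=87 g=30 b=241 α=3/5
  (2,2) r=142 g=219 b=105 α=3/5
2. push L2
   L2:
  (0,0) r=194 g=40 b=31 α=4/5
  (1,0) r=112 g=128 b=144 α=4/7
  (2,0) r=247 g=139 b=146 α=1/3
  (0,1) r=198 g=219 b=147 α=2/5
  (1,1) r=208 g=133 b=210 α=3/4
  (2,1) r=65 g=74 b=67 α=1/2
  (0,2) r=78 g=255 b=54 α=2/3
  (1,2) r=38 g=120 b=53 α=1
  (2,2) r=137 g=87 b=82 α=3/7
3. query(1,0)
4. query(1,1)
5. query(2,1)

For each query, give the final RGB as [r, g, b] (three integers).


query (1,0) [L1,L2] — begin 0,0,0
+L1 (α=4/5) → [132, 48, 304/5]
+L2 (α=4/7) → [844/7, 656/7, 3792/35]
= [121, 94, 108]

query (1,1) [L1,L2] — begin 0,0,0
after L1 α=5/7: [545/7, 1080/7, 425/7]
after L2 α=3/4: [4913/28, 3873/28, 4835/28]
rounded: [175, 138, 173]

(2,1) stack=L1,L2; from [0,0,0]:
after L1 α=1: [92, 45, 18]
after L2 α=1/2: [157/2, 119/2, 85/2]
= [78, 60, 42]


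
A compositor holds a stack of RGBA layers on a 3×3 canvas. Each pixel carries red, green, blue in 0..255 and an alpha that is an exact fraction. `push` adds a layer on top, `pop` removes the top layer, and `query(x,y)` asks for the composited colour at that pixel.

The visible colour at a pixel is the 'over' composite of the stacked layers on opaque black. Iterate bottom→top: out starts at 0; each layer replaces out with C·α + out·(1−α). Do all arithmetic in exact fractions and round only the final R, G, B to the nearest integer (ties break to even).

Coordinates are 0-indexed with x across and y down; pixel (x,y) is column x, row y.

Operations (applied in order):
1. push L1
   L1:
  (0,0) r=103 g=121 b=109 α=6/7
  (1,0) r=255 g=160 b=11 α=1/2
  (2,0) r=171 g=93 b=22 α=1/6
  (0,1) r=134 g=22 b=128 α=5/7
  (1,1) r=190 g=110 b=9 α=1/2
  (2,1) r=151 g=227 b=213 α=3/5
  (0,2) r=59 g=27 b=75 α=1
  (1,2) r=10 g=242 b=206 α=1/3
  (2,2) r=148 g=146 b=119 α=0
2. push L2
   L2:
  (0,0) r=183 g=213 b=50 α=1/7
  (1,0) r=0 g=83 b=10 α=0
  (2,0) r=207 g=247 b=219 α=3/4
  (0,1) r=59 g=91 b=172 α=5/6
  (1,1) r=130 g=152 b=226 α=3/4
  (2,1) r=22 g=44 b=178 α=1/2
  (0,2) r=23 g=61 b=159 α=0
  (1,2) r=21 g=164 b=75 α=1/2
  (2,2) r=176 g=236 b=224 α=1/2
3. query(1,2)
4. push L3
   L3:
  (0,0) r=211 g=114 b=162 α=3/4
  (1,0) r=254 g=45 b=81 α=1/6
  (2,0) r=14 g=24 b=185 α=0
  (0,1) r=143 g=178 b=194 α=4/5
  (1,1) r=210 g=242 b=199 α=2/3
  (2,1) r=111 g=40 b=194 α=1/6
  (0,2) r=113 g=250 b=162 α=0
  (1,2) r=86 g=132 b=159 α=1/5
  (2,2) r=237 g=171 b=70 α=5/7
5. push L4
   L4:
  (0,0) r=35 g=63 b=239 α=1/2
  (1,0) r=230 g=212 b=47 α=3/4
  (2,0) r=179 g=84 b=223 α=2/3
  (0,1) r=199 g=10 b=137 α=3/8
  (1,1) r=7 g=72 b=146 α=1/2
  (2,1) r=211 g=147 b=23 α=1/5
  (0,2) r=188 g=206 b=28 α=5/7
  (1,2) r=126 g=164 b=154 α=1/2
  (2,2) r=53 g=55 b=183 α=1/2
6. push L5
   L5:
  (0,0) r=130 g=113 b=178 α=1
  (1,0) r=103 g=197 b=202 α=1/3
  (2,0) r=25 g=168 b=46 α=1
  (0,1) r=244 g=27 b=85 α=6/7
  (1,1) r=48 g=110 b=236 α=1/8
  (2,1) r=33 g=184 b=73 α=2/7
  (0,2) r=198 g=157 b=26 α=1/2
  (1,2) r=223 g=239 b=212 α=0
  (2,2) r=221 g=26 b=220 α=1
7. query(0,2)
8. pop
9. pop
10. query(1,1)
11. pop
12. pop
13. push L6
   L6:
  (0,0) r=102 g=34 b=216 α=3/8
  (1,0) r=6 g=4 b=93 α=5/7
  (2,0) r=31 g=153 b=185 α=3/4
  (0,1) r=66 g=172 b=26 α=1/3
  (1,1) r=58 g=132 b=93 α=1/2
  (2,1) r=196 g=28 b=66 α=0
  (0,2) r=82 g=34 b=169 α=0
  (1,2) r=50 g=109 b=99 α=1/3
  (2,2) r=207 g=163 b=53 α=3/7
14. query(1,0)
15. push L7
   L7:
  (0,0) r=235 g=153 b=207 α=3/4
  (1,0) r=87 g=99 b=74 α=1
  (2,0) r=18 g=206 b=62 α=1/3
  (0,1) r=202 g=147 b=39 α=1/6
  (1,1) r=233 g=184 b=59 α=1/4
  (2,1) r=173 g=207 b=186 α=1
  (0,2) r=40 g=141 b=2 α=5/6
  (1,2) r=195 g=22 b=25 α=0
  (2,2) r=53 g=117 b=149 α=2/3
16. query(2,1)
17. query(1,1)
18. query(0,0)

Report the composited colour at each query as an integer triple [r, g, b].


query (1,2) [L1,L2] — begin 0,0,0
+L1 (α=1/3) → [10/3, 242/3, 206/3]
+L2 (α=1/2) → [73/6, 367/3, 431/6]
→ [12, 122, 72]

at x=0,y=2 over L1,L2,L3,L4,L5:
after L1 α=1: [59, 27, 75]
after L2 α=0: [59, 27, 75]
after L3 α=0: [59, 27, 75]
after L4 α=5/7: [1058/7, 1084/7, 290/7]
after L5 α=1/2: [1222/7, 2183/14, 236/7]
→ [175, 156, 34]

(1,1) stack=L1,L2,L3; from [0,0,0]:
L1 α=1/2: [95, 55, 9/2]
L2 α=3/4: [485/4, 511/4, 1365/8]
L3 α=2/3: [2165/12, 2447/12, 4549/24]
= [180, 204, 190]

at x=1,y=0 over L1,L6:
L1 α=1/2: [255/2, 80, 11/2]
L6 α=5/7: [285/7, 180/7, 68]
= [41, 26, 68]

(2,1) stack=L1,L6,L7; from [0,0,0]:
L1 α=3/5: [453/5, 681/5, 639/5]
L6 α=0: [453/5, 681/5, 639/5]
L7 α=1: [173, 207, 186]
→ [173, 207, 186]

at x=1,y=1 over L1,L6,L7:
+L1 (α=1/2) → [95, 55, 9/2]
+L6 (α=1/2) → [153/2, 187/2, 195/4]
+L7 (α=1/4) → [925/8, 929/8, 821/16]
rounded: [116, 116, 51]

at x=0,y=0 over L1,L6,L7:
after L1 α=6/7: [618/7, 726/7, 654/7]
after L6 α=3/8: [654/7, 543/7, 3903/28]
after L7 α=3/4: [5589/28, 939/7, 21291/112]
→ [200, 134, 190]


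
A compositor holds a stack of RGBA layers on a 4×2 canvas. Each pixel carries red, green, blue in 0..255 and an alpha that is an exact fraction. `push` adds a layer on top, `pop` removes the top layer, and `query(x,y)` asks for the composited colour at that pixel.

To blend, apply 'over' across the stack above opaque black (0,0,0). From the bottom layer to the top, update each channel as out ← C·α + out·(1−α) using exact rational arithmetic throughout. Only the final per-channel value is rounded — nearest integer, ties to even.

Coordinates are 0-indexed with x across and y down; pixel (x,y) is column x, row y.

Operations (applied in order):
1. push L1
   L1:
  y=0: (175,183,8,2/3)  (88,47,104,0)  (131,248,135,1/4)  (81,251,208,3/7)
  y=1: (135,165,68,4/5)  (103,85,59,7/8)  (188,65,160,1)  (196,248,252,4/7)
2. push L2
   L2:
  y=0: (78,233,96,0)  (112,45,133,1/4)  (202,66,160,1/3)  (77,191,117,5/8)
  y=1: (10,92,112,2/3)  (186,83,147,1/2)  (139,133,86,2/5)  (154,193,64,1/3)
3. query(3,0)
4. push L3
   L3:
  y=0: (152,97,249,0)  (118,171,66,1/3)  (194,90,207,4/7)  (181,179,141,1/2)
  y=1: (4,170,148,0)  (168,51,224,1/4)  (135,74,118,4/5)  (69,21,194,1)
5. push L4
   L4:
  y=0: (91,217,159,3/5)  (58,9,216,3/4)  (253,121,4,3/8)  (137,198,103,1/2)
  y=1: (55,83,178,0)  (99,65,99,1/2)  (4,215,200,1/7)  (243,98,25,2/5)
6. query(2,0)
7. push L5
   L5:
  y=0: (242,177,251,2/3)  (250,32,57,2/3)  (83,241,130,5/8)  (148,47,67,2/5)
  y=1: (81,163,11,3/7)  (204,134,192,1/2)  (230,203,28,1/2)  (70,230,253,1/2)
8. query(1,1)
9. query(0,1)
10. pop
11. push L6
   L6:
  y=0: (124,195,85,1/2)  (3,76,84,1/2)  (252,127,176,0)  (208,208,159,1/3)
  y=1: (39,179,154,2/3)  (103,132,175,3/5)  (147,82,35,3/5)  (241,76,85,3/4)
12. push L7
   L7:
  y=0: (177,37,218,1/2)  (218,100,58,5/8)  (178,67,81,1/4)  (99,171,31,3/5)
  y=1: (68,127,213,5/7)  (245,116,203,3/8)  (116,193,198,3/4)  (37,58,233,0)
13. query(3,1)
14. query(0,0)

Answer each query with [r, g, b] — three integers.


at x=3,y=0 over L1,L2:
+L1 (α=3/7) → [243/7, 753/7, 624/7]
+L2 (α=5/8) → [428/7, 1118/7, 5967/56]
rounded: [61, 160, 107]

(2,0) stack=L1,L2,L3,L4; from [0,0,0]:
L1 α=1/4: [131/4, 62, 135/4]
L2 α=1/3: [535/6, 190/3, 455/6]
L3 α=4/7: [2087/14, 550/7, 2111/14]
L4 α=3/8: [21061/112, 5291/56, 10723/112]
rounded: [188, 94, 96]

at x=1,y=1 over L1,L2,L3,L4,L5:
after L1 α=7/8: [721/8, 595/8, 413/8]
after L2 α=1/2: [2209/16, 1259/16, 1589/16]
after L3 α=1/4: [9315/64, 4593/64, 8351/64]
after L4 α=1/2: [15651/128, 8753/128, 14687/128]
after L5 α=1/2: [41763/256, 25905/256, 39263/256]
rounded: [163, 101, 153]

query (0,1) [L1,L2,L3,L4,L5] — begin 0,0,0
after L1 α=4/5: [108, 132, 272/5]
after L2 α=2/3: [128/3, 316/3, 464/5]
after L3 α=0: [128/3, 316/3, 464/5]
after L4 α=0: [128/3, 316/3, 464/5]
after L5 α=3/7: [1241/21, 2731/21, 2021/35]
→ [59, 130, 58]

query (3,1) [L1,L2,L3,L4,L6,L7] — begin 0,0,0
after L1 α=4/7: [112, 992/7, 144]
after L2 α=1/3: [126, 3335/21, 352/3]
after L3 α=1: [69, 21, 194]
after L4 α=2/5: [693/5, 259/5, 632/5]
after L6 α=3/4: [1077/5, 1399/20, 1907/20]
after L7 α=0: [1077/5, 1399/20, 1907/20]
rounded: [215, 70, 95]

(0,0) stack=L1,L2,L3,L4,L6,L7; from [0,0,0]:
+L1 (α=2/3) → [350/3, 122, 16/3]
+L2 (α=0) → [350/3, 122, 16/3]
+L3 (α=0) → [350/3, 122, 16/3]
+L4 (α=3/5) → [1519/15, 179, 1463/15]
+L6 (α=1/2) → [3379/30, 187, 1369/15]
+L7 (α=1/2) → [8689/60, 112, 4639/30]
= [145, 112, 155]


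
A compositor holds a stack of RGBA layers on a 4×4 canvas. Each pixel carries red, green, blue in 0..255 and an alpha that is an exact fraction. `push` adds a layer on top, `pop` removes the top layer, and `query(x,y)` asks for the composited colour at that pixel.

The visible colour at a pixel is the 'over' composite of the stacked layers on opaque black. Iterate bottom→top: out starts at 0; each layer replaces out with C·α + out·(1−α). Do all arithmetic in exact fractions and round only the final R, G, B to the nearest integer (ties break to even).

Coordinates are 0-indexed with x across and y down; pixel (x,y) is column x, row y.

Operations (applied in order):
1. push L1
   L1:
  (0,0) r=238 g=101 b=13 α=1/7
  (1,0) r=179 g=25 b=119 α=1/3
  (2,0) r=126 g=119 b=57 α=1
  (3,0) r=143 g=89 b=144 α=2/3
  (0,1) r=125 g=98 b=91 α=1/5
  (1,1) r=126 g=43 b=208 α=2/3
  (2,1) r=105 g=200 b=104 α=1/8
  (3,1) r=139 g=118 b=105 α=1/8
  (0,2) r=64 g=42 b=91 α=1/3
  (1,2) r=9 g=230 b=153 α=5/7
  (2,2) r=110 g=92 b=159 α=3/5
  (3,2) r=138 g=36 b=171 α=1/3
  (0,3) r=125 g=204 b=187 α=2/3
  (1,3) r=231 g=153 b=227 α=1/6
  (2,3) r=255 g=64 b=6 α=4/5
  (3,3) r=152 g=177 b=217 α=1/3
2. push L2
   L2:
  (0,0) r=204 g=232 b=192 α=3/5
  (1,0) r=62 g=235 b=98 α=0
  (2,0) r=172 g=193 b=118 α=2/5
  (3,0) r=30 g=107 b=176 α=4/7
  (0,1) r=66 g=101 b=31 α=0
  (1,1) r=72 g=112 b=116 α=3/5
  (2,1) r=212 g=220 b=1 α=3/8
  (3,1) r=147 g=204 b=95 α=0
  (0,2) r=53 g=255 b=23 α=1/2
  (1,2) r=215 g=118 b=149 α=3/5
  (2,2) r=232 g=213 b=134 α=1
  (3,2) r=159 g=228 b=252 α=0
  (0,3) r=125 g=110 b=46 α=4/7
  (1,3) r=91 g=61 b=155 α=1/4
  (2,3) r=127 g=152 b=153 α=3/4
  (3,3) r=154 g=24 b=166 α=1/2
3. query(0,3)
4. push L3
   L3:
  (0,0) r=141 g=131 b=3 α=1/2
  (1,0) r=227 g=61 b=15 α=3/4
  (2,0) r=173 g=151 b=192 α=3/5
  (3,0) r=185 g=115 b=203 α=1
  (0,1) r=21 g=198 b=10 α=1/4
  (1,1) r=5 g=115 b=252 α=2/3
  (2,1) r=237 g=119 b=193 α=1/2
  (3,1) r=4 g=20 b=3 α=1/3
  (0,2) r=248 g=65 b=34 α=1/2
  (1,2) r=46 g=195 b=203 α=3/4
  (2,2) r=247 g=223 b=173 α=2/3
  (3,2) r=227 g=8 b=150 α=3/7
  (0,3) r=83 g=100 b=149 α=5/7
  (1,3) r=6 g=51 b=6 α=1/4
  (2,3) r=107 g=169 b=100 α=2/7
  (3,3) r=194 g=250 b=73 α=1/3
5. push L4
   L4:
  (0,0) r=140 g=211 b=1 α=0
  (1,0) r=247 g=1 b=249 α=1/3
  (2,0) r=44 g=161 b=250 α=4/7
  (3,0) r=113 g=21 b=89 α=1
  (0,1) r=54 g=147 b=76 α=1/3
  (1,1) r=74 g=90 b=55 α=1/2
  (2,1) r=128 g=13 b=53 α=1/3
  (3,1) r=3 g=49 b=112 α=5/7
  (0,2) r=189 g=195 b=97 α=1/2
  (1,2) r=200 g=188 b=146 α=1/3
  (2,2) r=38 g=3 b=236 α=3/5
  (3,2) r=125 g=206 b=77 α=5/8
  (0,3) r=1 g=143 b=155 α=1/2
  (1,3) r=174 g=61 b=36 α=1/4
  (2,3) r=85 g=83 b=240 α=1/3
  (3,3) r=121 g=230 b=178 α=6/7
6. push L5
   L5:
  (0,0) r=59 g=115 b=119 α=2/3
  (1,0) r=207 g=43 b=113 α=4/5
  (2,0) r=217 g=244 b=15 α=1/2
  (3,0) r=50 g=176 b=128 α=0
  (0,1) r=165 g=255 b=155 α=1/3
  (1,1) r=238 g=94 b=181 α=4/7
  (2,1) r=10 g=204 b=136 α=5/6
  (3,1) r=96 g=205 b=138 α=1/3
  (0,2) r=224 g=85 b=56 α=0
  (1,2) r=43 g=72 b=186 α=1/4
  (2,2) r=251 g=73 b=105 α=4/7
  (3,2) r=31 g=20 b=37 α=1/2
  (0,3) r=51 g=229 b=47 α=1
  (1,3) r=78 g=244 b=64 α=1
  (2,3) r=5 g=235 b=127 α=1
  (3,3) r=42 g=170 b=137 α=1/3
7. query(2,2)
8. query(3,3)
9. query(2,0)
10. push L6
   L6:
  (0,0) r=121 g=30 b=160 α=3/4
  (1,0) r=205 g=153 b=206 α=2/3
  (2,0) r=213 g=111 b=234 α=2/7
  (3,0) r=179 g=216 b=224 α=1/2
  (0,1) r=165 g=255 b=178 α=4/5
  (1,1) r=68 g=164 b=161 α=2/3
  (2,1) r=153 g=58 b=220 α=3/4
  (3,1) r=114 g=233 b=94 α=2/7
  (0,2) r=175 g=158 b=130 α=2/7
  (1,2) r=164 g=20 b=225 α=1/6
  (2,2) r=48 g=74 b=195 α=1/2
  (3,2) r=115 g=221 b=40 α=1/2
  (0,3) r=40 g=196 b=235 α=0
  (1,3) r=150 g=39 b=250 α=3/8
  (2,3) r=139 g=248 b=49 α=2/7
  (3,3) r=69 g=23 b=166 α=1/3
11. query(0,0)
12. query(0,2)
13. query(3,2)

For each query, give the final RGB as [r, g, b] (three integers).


(0,3) stack=L1,L2; from [0,0,0]:
+L1 (α=2/3) → [250/3, 136, 374/3]
+L2 (α=4/7) → [750/7, 848/7, 558/7]
→ [107, 121, 80]

at x=2,y=2 over L1,L2,L3,L4,L5:
after L1 α=3/5: [66, 276/5, 477/5]
after L2 α=1: [232, 213, 134]
after L3 α=2/3: [242, 659/3, 160]
after L4 α=3/5: [598/5, 269/3, 1028/5]
after L5 α=4/7: [6814/35, 561/7, 5184/35]
rounded: [195, 80, 148]

(3,3) stack=L1,L2,L3,L4,L5; from [0,0,0]:
+L1 (α=1/3) → [152/3, 59, 217/3]
+L2 (α=1/2) → [307/3, 83/2, 715/6]
+L3 (α=1/3) → [1196/9, 111, 934/9]
+L4 (α=6/7) → [7730/63, 213, 10546/63]
+L5 (α=1/3) → [18106/189, 596/3, 29723/189]
rounded: [96, 199, 157]

(2,0) stack=L1,L2,L3,L4,L5; from [0,0,0]:
+L1 (α=1) → [126, 119, 57]
+L2 (α=2/5) → [722/5, 743/5, 407/5]
+L3 (α=3/5) → [4039/25, 3751/25, 3694/25]
+L4 (α=4/7) → [16517/175, 27353/175, 36082/175]
+L5 (α=1/2) → [27246/175, 70053/350, 38707/350]
= [156, 200, 111]

query (0,0) [L1,L2,L3,L4,L5,L6] — begin 0,0,0
after L1 α=1/7: [34, 101/7, 13/7]
after L2 α=3/5: [136, 5074/35, 4058/35]
after L3 α=1/2: [277/2, 9659/70, 4163/70]
after L4 α=0: [277/2, 9659/70, 4163/70]
after L5 α=2/3: [171/2, 25759/210, 6941/70]
after L6 α=3/4: [897/8, 44659/840, 40541/280]
rounded: [112, 53, 145]

query (0,2) [L1,L2,L3,L4,L5,L6] — begin 0,0,0
after L1 α=1/3: [64/3, 14, 91/3]
after L2 α=1/2: [223/6, 269/2, 80/3]
after L3 α=1/2: [1711/12, 399/4, 91/3]
after L4 α=1/2: [3979/24, 1179/8, 191/3]
after L5 α=0: [3979/24, 1179/8, 191/3]
after L6 α=2/7: [28295/168, 8423/56, 1735/21]
→ [168, 150, 83]

at x=3,y=2 over L1,L2,L3,L4,L5,L6:
+L1 (α=1/3) → [46, 12, 57]
+L2 (α=0) → [46, 12, 57]
+L3 (α=3/7) → [865/7, 72/7, 678/7]
+L4 (α=5/8) → [3485/28, 3713/28, 4729/56]
+L5 (α=1/2) → [4353/56, 4273/56, 6801/112]
+L6 (α=1/2) → [10793/112, 16649/112, 11281/224]
→ [96, 149, 50]
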